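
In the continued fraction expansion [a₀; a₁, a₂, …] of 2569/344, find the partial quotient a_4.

2569 ÷ 344 → quotient 7, remainder 161
344 ÷ 161 → quotient 2, remainder 22
161 ÷ 22 → quotient 7, remainder 7
22 ÷ 7 → quotient 3, remainder 1
7 ÷ 1 → quotient 7, remainder 0

7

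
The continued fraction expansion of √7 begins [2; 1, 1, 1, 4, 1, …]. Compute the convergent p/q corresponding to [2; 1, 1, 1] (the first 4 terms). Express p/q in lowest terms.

Use the convergent recurrence hₖ = aₖ·hₖ₋₁ + hₖ₋₂ (and likewise for the denominators kₖ):
a_0 = 2: 2/1
a_1 = 1: 3/1
a_2 = 1: 5/2
a_3 = 1: 8/3

8/3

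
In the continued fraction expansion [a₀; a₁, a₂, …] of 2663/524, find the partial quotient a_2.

Run the Euclidean algorithm, recording each quotient:
⌊2663/524⌋ = 5, remainder 43
⌊524/43⌋ = 12, remainder 8
⌊43/8⌋ = 5, remainder 3

5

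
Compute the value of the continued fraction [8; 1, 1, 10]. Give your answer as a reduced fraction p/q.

Start with 10.
1 + 1/(10/1) = 1 + 1/10 = 11/10
1 + 1/(11/10) = 1 + 10/11 = 21/11
8 + 1/(21/11) = 8 + 11/21 = 179/21

179/21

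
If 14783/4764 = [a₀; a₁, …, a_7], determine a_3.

2

Repeatedly divide and take the remainder:
⌊14783/4764⌋ = 3, remainder 491
⌊4764/491⌋ = 9, remainder 345
⌊491/345⌋ = 1, remainder 146
⌊345/146⌋ = 2, remainder 53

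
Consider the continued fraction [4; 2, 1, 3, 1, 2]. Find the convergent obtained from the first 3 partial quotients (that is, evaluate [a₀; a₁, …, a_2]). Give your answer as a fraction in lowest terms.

Start with 1.
2 + 1/(1/1) = 2 + 1/1 = 3/1
4 + 1/(3/1) = 4 + 1/3 = 13/3

13/3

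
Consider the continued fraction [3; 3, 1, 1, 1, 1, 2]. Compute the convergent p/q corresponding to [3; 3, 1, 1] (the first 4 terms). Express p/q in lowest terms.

23/7

a_0 = 3: 3/1
a_1 = 3: 10/3
a_2 = 1: 13/4
a_3 = 1: 23/7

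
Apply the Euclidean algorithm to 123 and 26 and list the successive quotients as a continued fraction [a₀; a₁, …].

[4; 1, 2, 1, 2, 2]

Apply division with remainder until the remainder is 0:
123 = 4·26 + 19, so a_0 = 4
26 = 1·19 + 7, so a_1 = 1
19 = 2·7 + 5, so a_2 = 2
7 = 1·5 + 2, so a_3 = 1
5 = 2·2 + 1, so a_4 = 2
2 = 2·1 + 0, so a_5 = 2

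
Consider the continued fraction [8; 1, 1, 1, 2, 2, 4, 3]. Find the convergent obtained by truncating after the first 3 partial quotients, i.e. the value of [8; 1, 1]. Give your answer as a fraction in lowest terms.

a_0 = 8: 8/1
a_1 = 1: 9/1
a_2 = 1: 17/2

17/2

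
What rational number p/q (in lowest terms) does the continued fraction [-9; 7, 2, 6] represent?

-860/97

Compute successive convergents:
a_0 = -9: -9/1
a_1 = 7: -62/7
a_2 = 2: -133/15
a_3 = 6: -860/97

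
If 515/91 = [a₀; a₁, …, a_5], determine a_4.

14

Run the Euclidean algorithm, recording each quotient:
515 ÷ 91 → quotient 5, remainder 60
91 ÷ 60 → quotient 1, remainder 31
60 ÷ 31 → quotient 1, remainder 29
31 ÷ 29 → quotient 1, remainder 2
29 ÷ 2 → quotient 14, remainder 1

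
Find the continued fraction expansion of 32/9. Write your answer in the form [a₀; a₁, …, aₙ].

[3; 1, 1, 4]

Apply division with remainder until the remainder is 0:
32 = 3·9 + 5, so a_0 = 3
9 = 1·5 + 4, so a_1 = 1
5 = 1·4 + 1, so a_2 = 1
4 = 4·1 + 0, so a_3 = 4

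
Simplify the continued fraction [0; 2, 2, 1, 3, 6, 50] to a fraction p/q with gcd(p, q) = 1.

a_0 = 0: 0/1
a_1 = 2: 1/2
a_2 = 2: 2/5
a_3 = 1: 3/7
a_4 = 3: 11/26
a_5 = 6: 69/163
a_6 = 50: 3461/8176

3461/8176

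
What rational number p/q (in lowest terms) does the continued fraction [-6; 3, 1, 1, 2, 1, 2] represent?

Starting at the tail and folding back:
Start with 2.
1 + 1/(2/1) = 1 + 1/2 = 3/2
2 + 1/(3/2) = 2 + 2/3 = 8/3
1 + 1/(8/3) = 1 + 3/8 = 11/8
1 + 1/(11/8) = 1 + 8/11 = 19/11
3 + 1/(19/11) = 3 + 11/19 = 68/19
-6 + 1/(68/19) = -6 + 19/68 = -389/68

-389/68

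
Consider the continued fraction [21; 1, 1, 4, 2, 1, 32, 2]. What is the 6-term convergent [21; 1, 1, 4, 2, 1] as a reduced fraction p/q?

Start with 1.
2 + 1/(1/1) = 2 + 1/1 = 3/1
4 + 1/(3/1) = 4 + 1/3 = 13/3
1 + 1/(13/3) = 1 + 3/13 = 16/13
1 + 1/(16/13) = 1 + 13/16 = 29/16
21 + 1/(29/16) = 21 + 16/29 = 625/29

625/29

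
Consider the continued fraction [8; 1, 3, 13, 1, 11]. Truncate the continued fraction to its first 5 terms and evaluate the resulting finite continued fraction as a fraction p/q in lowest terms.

Collapse the nested fraction from the inside out:
Start with 1.
13 + 1/(1/1) = 13 + 1/1 = 14/1
3 + 1/(14/1) = 3 + 1/14 = 43/14
1 + 1/(43/14) = 1 + 14/43 = 57/43
8 + 1/(57/43) = 8 + 43/57 = 499/57

499/57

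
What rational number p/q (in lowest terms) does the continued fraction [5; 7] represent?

Use the convergent recurrence hₖ = aₖ·hₖ₋₁ + hₖ₋₂ (and likewise for the denominators kₖ):
a_0 = 5: 5/1
a_1 = 7: 36/7

36/7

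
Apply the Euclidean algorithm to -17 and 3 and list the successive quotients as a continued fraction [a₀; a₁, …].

[-6; 3]

⌊-17/3⌋ = -6, remainder 1
⌊3/1⌋ = 3, remainder 0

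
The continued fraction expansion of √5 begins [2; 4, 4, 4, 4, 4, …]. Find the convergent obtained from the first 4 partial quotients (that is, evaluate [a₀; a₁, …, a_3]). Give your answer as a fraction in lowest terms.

Start with 4.
4 + 1/(4/1) = 4 + 1/4 = 17/4
4 + 1/(17/4) = 4 + 4/17 = 72/17
2 + 1/(72/17) = 2 + 17/72 = 161/72

161/72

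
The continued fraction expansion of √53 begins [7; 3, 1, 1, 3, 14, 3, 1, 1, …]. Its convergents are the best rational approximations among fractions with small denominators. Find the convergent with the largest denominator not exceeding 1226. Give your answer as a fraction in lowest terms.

7979/1096

List convergents until the denominator exceeds the bound:
a_0 = 7: 7/1  (≤ bound)
a_1 = 3: 22/3  (≤ bound)
a_2 = 1: 29/4  (≤ bound)
a_3 = 1: 51/7  (≤ bound)
a_4 = 3: 182/25  (≤ bound)
a_5 = 14: 2599/357  (≤ bound)
a_6 = 3: 7979/1096  (≤ bound)
a_7 = 1: 10578/1453  (> 1226, stop)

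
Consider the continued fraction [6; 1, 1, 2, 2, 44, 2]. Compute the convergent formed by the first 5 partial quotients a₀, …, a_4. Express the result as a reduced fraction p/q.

Starting at the tail and folding back:
Start with 2.
2 + 1/(2/1) = 2 + 1/2 = 5/2
1 + 1/(5/2) = 1 + 2/5 = 7/5
1 + 1/(7/5) = 1 + 5/7 = 12/7
6 + 1/(12/7) = 6 + 7/12 = 79/12

79/12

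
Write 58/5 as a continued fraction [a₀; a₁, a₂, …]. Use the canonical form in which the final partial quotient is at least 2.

[11; 1, 1, 2]

Apply division with remainder until the remainder is 0:
58 ÷ 5 → quotient 11, remainder 3
5 ÷ 3 → quotient 1, remainder 2
3 ÷ 2 → quotient 1, remainder 1
2 ÷ 1 → quotient 2, remainder 0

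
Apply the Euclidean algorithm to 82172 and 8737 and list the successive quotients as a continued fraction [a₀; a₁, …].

[9; 2, 2, 7, 1, 1, 36, 3]

Run the Euclidean algorithm, recording each quotient:
82172 = 9·8737 + 3539, so a_0 = 9
8737 = 2·3539 + 1659, so a_1 = 2
3539 = 2·1659 + 221, so a_2 = 2
1659 = 7·221 + 112, so a_3 = 7
221 = 1·112 + 109, so a_4 = 1
112 = 1·109 + 3, so a_5 = 1
109 = 36·3 + 1, so a_6 = 36
3 = 3·1 + 0, so a_7 = 3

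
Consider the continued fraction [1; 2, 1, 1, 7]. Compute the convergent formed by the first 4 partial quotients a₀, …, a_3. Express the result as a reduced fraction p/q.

Start with 1.
1 + 1/(1/1) = 1 + 1/1 = 2/1
2 + 1/(2/1) = 2 + 1/2 = 5/2
1 + 1/(5/2) = 1 + 2/5 = 7/5

7/5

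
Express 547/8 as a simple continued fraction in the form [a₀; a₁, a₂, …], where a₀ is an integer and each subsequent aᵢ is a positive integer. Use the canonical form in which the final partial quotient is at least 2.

547 = 68·8 + 3, so a_0 = 68
8 = 2·3 + 2, so a_1 = 2
3 = 1·2 + 1, so a_2 = 1
2 = 2·1 + 0, so a_3 = 2

[68; 2, 1, 2]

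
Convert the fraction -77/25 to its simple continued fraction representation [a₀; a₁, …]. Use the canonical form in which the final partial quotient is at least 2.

-77 ÷ 25 → quotient -4, remainder 23
25 ÷ 23 → quotient 1, remainder 2
23 ÷ 2 → quotient 11, remainder 1
2 ÷ 1 → quotient 2, remainder 0

[-4; 1, 11, 2]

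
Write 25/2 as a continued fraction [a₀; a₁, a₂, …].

25 ÷ 2 → quotient 12, remainder 1
2 ÷ 1 → quotient 2, remainder 0

[12; 2]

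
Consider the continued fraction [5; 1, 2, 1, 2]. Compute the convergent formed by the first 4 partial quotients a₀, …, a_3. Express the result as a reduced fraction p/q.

23/4

Collapse the nested fraction from the inside out:
Start with 1.
2 + 1/(1/1) = 2 + 1/1 = 3/1
1 + 1/(3/1) = 1 + 1/3 = 4/3
5 + 1/(4/3) = 5 + 3/4 = 23/4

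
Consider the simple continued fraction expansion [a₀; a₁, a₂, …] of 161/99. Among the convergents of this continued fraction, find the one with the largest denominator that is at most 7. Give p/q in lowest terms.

a_0 = 1: 1/1  (≤ bound)
a_1 = 1: 2/1  (≤ bound)
a_2 = 1: 3/2  (≤ bound)
a_3 = 1: 5/3  (≤ bound)
a_4 = 2: 13/8  (> 7, stop)

5/3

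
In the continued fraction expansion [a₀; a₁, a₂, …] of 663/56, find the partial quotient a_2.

5

Run the Euclidean algorithm, recording each quotient:
663 ÷ 56 → quotient 11, remainder 47
56 ÷ 47 → quotient 1, remainder 9
47 ÷ 9 → quotient 5, remainder 2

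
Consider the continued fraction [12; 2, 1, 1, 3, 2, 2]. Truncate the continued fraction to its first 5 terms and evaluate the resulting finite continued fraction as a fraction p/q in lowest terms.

223/18

Start with 3.
1 + 1/(3/1) = 1 + 1/3 = 4/3
1 + 1/(4/3) = 1 + 3/4 = 7/4
2 + 1/(7/4) = 2 + 4/7 = 18/7
12 + 1/(18/7) = 12 + 7/18 = 223/18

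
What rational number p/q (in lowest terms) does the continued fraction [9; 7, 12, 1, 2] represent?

2459/269

Start with 2.
1 + 1/(2/1) = 1 + 1/2 = 3/2
12 + 1/(3/2) = 12 + 2/3 = 38/3
7 + 1/(38/3) = 7 + 3/38 = 269/38
9 + 1/(269/38) = 9 + 38/269 = 2459/269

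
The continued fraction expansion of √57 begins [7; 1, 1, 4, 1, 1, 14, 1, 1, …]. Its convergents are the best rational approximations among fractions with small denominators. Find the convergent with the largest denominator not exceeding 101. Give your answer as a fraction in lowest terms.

151/20

a_0 = 7: 7/1  (≤ bound)
a_1 = 1: 8/1  (≤ bound)
a_2 = 1: 15/2  (≤ bound)
a_3 = 4: 68/9  (≤ bound)
a_4 = 1: 83/11  (≤ bound)
a_5 = 1: 151/20  (≤ bound)
a_6 = 14: 2197/291  (> 101, stop)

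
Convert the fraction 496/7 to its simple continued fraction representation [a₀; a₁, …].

[70; 1, 6]

⌊496/7⌋ = 70, remainder 6
⌊7/6⌋ = 1, remainder 1
⌊6/1⌋ = 6, remainder 0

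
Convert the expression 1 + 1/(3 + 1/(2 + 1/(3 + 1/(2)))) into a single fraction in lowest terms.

71/55

Use the convergent recurrence hₖ = aₖ·hₖ₋₁ + hₖ₋₂ (and likewise for the denominators kₖ):
a_0 = 1: 1/1
a_1 = 3: 4/3
a_2 = 2: 9/7
a_3 = 3: 31/24
a_4 = 2: 71/55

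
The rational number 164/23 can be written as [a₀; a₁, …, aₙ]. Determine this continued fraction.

[7; 7, 1, 2]

164 ÷ 23 → quotient 7, remainder 3
23 ÷ 3 → quotient 7, remainder 2
3 ÷ 2 → quotient 1, remainder 1
2 ÷ 1 → quotient 2, remainder 0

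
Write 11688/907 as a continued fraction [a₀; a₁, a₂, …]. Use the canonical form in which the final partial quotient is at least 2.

⌊11688/907⌋ = 12, remainder 804
⌊907/804⌋ = 1, remainder 103
⌊804/103⌋ = 7, remainder 83
⌊103/83⌋ = 1, remainder 20
⌊83/20⌋ = 4, remainder 3
⌊20/3⌋ = 6, remainder 2
⌊3/2⌋ = 1, remainder 1
⌊2/1⌋ = 2, remainder 0

[12; 1, 7, 1, 4, 6, 1, 2]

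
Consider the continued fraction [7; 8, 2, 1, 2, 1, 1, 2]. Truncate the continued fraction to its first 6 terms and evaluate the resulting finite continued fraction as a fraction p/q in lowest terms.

Start with 1.
2 + 1/(1/1) = 2 + 1/1 = 3/1
1 + 1/(3/1) = 1 + 1/3 = 4/3
2 + 1/(4/3) = 2 + 3/4 = 11/4
8 + 1/(11/4) = 8 + 4/11 = 92/11
7 + 1/(92/11) = 7 + 11/92 = 655/92

655/92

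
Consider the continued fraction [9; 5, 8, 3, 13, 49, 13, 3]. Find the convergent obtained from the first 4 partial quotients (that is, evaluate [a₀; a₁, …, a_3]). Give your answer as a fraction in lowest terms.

Start with 3.
8 + 1/(3/1) = 8 + 1/3 = 25/3
5 + 1/(25/3) = 5 + 3/25 = 128/25
9 + 1/(128/25) = 9 + 25/128 = 1177/128

1177/128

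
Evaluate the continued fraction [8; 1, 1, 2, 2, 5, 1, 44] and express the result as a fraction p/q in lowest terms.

Build up convergents one term at a time:
a_0 = 8: 8/1
a_1 = 1: 9/1
a_2 = 1: 17/2
a_3 = 2: 43/5
a_4 = 2: 103/12
a_5 = 5: 558/65
a_6 = 1: 661/77
a_7 = 44: 29642/3453

29642/3453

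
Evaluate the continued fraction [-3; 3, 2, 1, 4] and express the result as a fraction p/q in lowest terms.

-127/47

a_0 = -3: -3/1
a_1 = 3: -8/3
a_2 = 2: -19/7
a_3 = 1: -27/10
a_4 = 4: -127/47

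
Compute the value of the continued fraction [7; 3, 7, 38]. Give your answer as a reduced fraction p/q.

6140/839

Collapse the nested fraction from the inside out:
Start with 38.
7 + 1/(38/1) = 7 + 1/38 = 267/38
3 + 1/(267/38) = 3 + 38/267 = 839/267
7 + 1/(839/267) = 7 + 267/839 = 6140/839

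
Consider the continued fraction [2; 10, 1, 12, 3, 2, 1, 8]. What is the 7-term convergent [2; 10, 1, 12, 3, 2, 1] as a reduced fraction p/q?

3039/1453

Compute successive convergents:
a_0 = 2: 2/1
a_1 = 10: 21/10
a_2 = 1: 23/11
a_3 = 12: 297/142
a_4 = 3: 914/437
a_5 = 2: 2125/1016
a_6 = 1: 3039/1453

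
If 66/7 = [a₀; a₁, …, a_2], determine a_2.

3

⌊66/7⌋ = 9, remainder 3
⌊7/3⌋ = 2, remainder 1
⌊3/1⌋ = 3, remainder 0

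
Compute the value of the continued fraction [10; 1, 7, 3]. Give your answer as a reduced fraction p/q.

Use the convergent recurrence hₖ = aₖ·hₖ₋₁ + hₖ₋₂ (and likewise for the denominators kₖ):
a_0 = 10: 10/1
a_1 = 1: 11/1
a_2 = 7: 87/8
a_3 = 3: 272/25

272/25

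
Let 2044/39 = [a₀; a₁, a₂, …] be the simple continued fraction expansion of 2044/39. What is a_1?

2

⌊2044/39⌋ = 52, remainder 16
⌊39/16⌋ = 2, remainder 7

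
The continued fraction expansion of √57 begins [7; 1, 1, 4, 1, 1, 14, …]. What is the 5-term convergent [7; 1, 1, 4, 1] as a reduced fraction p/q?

Start with 1.
4 + 1/(1/1) = 4 + 1/1 = 5/1
1 + 1/(5/1) = 1 + 1/5 = 6/5
1 + 1/(6/5) = 1 + 5/6 = 11/6
7 + 1/(11/6) = 7 + 6/11 = 83/11

83/11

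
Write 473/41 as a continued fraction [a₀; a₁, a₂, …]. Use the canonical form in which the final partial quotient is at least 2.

[11; 1, 1, 6, 3]

473 ÷ 41 → quotient 11, remainder 22
41 ÷ 22 → quotient 1, remainder 19
22 ÷ 19 → quotient 1, remainder 3
19 ÷ 3 → quotient 6, remainder 1
3 ÷ 1 → quotient 3, remainder 0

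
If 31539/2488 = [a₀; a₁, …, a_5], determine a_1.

1

31539 ÷ 2488 → quotient 12, remainder 1683
2488 ÷ 1683 → quotient 1, remainder 805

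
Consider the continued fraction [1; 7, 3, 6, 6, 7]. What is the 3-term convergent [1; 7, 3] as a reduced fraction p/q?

Compute successive convergents:
a_0 = 1: 1/1
a_1 = 7: 8/7
a_2 = 3: 25/22

25/22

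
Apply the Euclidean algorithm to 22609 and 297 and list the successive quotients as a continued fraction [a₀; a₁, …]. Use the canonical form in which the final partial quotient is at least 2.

22609 = 76·297 + 37, so a_0 = 76
297 = 8·37 + 1, so a_1 = 8
37 = 37·1 + 0, so a_2 = 37

[76; 8, 37]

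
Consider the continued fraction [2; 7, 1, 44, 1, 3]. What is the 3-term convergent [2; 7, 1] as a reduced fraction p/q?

17/8

Compute successive convergents:
a_0 = 2: 2/1
a_1 = 7: 15/7
a_2 = 1: 17/8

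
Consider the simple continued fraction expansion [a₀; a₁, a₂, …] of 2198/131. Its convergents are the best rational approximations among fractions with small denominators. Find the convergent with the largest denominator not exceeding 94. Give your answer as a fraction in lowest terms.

151/9

a_0 = 16: 16/1  (≤ bound)
a_1 = 1: 17/1  (≤ bound)
a_2 = 3: 67/4  (≤ bound)
a_3 = 1: 84/5  (≤ bound)
a_4 = 1: 151/9  (≤ bound)
a_5 = 14: 2198/131  (> 94, stop)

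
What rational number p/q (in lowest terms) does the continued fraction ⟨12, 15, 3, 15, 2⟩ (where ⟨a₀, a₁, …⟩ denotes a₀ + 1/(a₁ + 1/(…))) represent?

Start with 2.
15 + 1/(2/1) = 15 + 1/2 = 31/2
3 + 1/(31/2) = 3 + 2/31 = 95/31
15 + 1/(95/31) = 15 + 31/95 = 1456/95
12 + 1/(1456/95) = 12 + 95/1456 = 17567/1456

17567/1456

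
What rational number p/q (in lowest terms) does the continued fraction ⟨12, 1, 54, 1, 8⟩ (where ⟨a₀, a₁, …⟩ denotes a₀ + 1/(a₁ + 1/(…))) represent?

6530/503

a_0 = 12: 12/1
a_1 = 1: 13/1
a_2 = 54: 714/55
a_3 = 1: 727/56
a_4 = 8: 6530/503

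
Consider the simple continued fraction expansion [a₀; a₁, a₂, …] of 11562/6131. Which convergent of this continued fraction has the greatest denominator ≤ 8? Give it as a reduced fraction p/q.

List convergents until the denominator exceeds the bound:
a_0 = 1: 1/1  (≤ bound)
a_1 = 1: 2/1  (≤ bound)
a_2 = 7: 15/8  (≤ bound)
a_3 = 1: 17/9  (> 8, stop)

15/8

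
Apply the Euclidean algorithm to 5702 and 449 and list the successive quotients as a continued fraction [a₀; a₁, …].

[12; 1, 2, 3, 14, 1, 2]

Apply division with remainder until the remainder is 0:
5702 ÷ 449 → quotient 12, remainder 314
449 ÷ 314 → quotient 1, remainder 135
314 ÷ 135 → quotient 2, remainder 44
135 ÷ 44 → quotient 3, remainder 3
44 ÷ 3 → quotient 14, remainder 2
3 ÷ 2 → quotient 1, remainder 1
2 ÷ 1 → quotient 2, remainder 0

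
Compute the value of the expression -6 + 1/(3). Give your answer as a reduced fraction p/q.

-17/3

Start with 3.
-6 + 1/(3/1) = -6 + 1/3 = -17/3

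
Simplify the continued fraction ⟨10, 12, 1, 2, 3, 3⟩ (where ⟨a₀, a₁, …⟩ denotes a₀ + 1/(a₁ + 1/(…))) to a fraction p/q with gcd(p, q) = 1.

4223/419

a_0 = 10: 10/1
a_1 = 12: 121/12
a_2 = 1: 131/13
a_3 = 2: 383/38
a_4 = 3: 1280/127
a_5 = 3: 4223/419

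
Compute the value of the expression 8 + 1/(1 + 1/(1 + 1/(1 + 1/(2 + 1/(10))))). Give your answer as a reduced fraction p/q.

Start with 10.
2 + 1/(10/1) = 2 + 1/10 = 21/10
1 + 1/(21/10) = 1 + 10/21 = 31/21
1 + 1/(31/21) = 1 + 21/31 = 52/31
1 + 1/(52/31) = 1 + 31/52 = 83/52
8 + 1/(83/52) = 8 + 52/83 = 716/83

716/83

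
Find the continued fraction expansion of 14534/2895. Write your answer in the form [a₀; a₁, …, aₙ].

[5; 49, 14, 1, 3]

14534 = 5·2895 + 59, so a_0 = 5
2895 = 49·59 + 4, so a_1 = 49
59 = 14·4 + 3, so a_2 = 14
4 = 1·3 + 1, so a_3 = 1
3 = 3·1 + 0, so a_4 = 3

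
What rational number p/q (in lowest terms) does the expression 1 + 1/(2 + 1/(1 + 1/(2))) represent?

Use the convergent recurrence hₖ = aₖ·hₖ₋₁ + hₖ₋₂ (and likewise for the denominators kₖ):
a_0 = 1: 1/1
a_1 = 2: 3/2
a_2 = 1: 4/3
a_3 = 2: 11/8

11/8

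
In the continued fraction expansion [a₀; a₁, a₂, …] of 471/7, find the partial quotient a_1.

471 ÷ 7 → quotient 67, remainder 2
7 ÷ 2 → quotient 3, remainder 1

3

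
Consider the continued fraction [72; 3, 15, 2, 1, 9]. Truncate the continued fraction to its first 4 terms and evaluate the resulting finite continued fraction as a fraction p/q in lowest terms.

Build up convergents one term at a time:
a_0 = 72: 72/1
a_1 = 3: 217/3
a_2 = 15: 3327/46
a_3 = 2: 6871/95

6871/95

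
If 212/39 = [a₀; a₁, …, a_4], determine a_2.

3

Repeatedly divide and take the remainder:
212 = 5·39 + 17, so a_0 = 5
39 = 2·17 + 5, so a_1 = 2
17 = 3·5 + 2, so a_2 = 3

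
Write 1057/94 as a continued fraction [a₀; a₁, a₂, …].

Apply division with remainder until the remainder is 0:
⌊1057/94⌋ = 11, remainder 23
⌊94/23⌋ = 4, remainder 2
⌊23/2⌋ = 11, remainder 1
⌊2/1⌋ = 2, remainder 0

[11; 4, 11, 2]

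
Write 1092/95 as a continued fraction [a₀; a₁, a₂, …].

[11; 2, 47]

⌊1092/95⌋ = 11, remainder 47
⌊95/47⌋ = 2, remainder 1
⌊47/1⌋ = 47, remainder 0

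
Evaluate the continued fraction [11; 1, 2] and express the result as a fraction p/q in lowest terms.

35/3

Start with 2.
1 + 1/(2/1) = 1 + 1/2 = 3/2
11 + 1/(3/2) = 11 + 2/3 = 35/3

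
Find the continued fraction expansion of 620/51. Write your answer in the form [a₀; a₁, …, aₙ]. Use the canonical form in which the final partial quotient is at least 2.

[12; 6, 2, 1, 2]

Run the Euclidean algorithm, recording each quotient:
620 = 12·51 + 8, so a_0 = 12
51 = 6·8 + 3, so a_1 = 6
8 = 2·3 + 2, so a_2 = 2
3 = 1·2 + 1, so a_3 = 1
2 = 2·1 + 0, so a_4 = 2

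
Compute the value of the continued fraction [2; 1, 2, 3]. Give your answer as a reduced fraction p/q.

a_0 = 2: 2/1
a_1 = 1: 3/1
a_2 = 2: 8/3
a_3 = 3: 27/10

27/10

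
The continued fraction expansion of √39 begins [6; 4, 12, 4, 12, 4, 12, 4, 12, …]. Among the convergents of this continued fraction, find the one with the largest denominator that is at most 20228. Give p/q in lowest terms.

a_0 = 6: 6/1  (≤ bound)
a_1 = 4: 25/4  (≤ bound)
a_2 = 12: 306/49  (≤ bound)
a_3 = 4: 1249/200  (≤ bound)
a_4 = 12: 15294/2449  (≤ bound)
a_5 = 4: 62425/9996  (≤ bound)
a_6 = 12: 764394/122401  (> 20228, stop)

62425/9996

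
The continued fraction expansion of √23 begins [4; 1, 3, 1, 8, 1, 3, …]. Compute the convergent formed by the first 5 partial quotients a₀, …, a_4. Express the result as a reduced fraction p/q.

211/44

a_0 = 4: 4/1
a_1 = 1: 5/1
a_2 = 3: 19/4
a_3 = 1: 24/5
a_4 = 8: 211/44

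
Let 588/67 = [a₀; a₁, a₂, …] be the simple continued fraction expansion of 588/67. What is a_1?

1

588 = 8·67 + 52, so a_0 = 8
67 = 1·52 + 15, so a_1 = 1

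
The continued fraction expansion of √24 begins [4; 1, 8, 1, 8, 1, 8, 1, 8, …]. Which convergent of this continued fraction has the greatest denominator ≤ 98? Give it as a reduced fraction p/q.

436/89

List convergents until the denominator exceeds the bound:
a_0 = 4: 4/1  (≤ bound)
a_1 = 1: 5/1  (≤ bound)
a_2 = 8: 44/9  (≤ bound)
a_3 = 1: 49/10  (≤ bound)
a_4 = 8: 436/89  (≤ bound)
a_5 = 1: 485/99  (> 98, stop)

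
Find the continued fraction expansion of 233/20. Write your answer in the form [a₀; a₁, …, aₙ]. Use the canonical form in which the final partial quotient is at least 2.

Apply division with remainder until the remainder is 0:
233 = 11·20 + 13, so a_0 = 11
20 = 1·13 + 7, so a_1 = 1
13 = 1·7 + 6, so a_2 = 1
7 = 1·6 + 1, so a_3 = 1
6 = 6·1 + 0, so a_4 = 6

[11; 1, 1, 1, 6]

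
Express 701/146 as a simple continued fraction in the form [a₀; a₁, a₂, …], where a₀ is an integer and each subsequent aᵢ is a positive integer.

⌊701/146⌋ = 4, remainder 117
⌊146/117⌋ = 1, remainder 29
⌊117/29⌋ = 4, remainder 1
⌊29/1⌋ = 29, remainder 0

[4; 1, 4, 29]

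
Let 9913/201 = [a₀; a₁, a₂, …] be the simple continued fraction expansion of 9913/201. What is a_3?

9

Apply division with remainder until the remainder is 0:
⌊9913/201⌋ = 49, remainder 64
⌊201/64⌋ = 3, remainder 9
⌊64/9⌋ = 7, remainder 1
⌊9/1⌋ = 9, remainder 0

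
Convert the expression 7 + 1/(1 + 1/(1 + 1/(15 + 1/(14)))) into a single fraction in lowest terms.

Start with 14.
15 + 1/(14/1) = 15 + 1/14 = 211/14
1 + 1/(211/14) = 1 + 14/211 = 225/211
1 + 1/(225/211) = 1 + 211/225 = 436/225
7 + 1/(436/225) = 7 + 225/436 = 3277/436

3277/436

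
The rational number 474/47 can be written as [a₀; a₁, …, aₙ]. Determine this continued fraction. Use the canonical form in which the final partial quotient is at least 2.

474 = 10·47 + 4, so a_0 = 10
47 = 11·4 + 3, so a_1 = 11
4 = 1·3 + 1, so a_2 = 1
3 = 3·1 + 0, so a_3 = 3

[10; 11, 1, 3]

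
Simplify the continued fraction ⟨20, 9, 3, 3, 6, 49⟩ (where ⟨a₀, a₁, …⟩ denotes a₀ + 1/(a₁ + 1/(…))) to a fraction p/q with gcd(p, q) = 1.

a_0 = 20: 20/1
a_1 = 9: 181/9
a_2 = 3: 563/28
a_3 = 3: 1870/93
a_4 = 6: 11783/586
a_5 = 49: 579237/28807

579237/28807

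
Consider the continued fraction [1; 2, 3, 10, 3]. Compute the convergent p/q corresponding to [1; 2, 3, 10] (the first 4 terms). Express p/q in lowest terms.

a_0 = 1: 1/1
a_1 = 2: 3/2
a_2 = 3: 10/7
a_3 = 10: 103/72

103/72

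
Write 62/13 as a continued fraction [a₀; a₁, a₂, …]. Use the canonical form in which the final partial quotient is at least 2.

[4; 1, 3, 3]

62 ÷ 13 → quotient 4, remainder 10
13 ÷ 10 → quotient 1, remainder 3
10 ÷ 3 → quotient 3, remainder 1
3 ÷ 1 → quotient 3, remainder 0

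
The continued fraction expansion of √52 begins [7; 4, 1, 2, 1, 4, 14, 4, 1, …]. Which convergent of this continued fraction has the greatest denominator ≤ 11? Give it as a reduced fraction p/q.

a_0 = 7: 7/1  (≤ bound)
a_1 = 4: 29/4  (≤ bound)
a_2 = 1: 36/5  (≤ bound)
a_3 = 2: 101/14  (> 11, stop)

36/5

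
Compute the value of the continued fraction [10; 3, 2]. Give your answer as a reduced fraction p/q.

72/7

Start with 2.
3 + 1/(2/1) = 3 + 1/2 = 7/2
10 + 1/(7/2) = 10 + 2/7 = 72/7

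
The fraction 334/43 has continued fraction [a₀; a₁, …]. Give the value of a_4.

3

Repeatedly divide and take the remainder:
334 ÷ 43 → quotient 7, remainder 33
43 ÷ 33 → quotient 1, remainder 10
33 ÷ 10 → quotient 3, remainder 3
10 ÷ 3 → quotient 3, remainder 1
3 ÷ 1 → quotient 3, remainder 0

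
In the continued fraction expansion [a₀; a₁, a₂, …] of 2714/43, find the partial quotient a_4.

2

2714 ÷ 43 → quotient 63, remainder 5
43 ÷ 5 → quotient 8, remainder 3
5 ÷ 3 → quotient 1, remainder 2
3 ÷ 2 → quotient 1, remainder 1
2 ÷ 1 → quotient 2, remainder 0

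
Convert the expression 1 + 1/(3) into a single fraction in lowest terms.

4/3

Starting at the tail and folding back:
Start with 3.
1 + 1/(3/1) = 1 + 1/3 = 4/3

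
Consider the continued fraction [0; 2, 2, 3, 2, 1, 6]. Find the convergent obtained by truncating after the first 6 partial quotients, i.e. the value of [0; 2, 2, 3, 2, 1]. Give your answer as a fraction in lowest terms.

Start with 1.
2 + 1/(1/1) = 2 + 1/1 = 3/1
3 + 1/(3/1) = 3 + 1/3 = 10/3
2 + 1/(10/3) = 2 + 3/10 = 23/10
2 + 1/(23/10) = 2 + 10/23 = 56/23
0 + 1/(56/23) = 0 + 23/56 = 23/56

23/56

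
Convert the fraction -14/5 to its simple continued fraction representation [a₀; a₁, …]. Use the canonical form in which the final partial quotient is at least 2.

⌊-14/5⌋ = -3, remainder 1
⌊5/1⌋ = 5, remainder 0

[-3; 5]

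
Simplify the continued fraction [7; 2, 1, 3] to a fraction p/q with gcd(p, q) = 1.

Start with 3.
1 + 1/(3/1) = 1 + 1/3 = 4/3
2 + 1/(4/3) = 2 + 3/4 = 11/4
7 + 1/(11/4) = 7 + 4/11 = 81/11

81/11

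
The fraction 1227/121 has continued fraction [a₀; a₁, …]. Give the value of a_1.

Run the Euclidean algorithm, recording each quotient:
1227 ÷ 121 → quotient 10, remainder 17
121 ÷ 17 → quotient 7, remainder 2

7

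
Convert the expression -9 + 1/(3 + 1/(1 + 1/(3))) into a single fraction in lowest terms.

Work from the innermost term outward:
Start with 3.
1 + 1/(3/1) = 1 + 1/3 = 4/3
3 + 1/(4/3) = 3 + 3/4 = 15/4
-9 + 1/(15/4) = -9 + 4/15 = -131/15

-131/15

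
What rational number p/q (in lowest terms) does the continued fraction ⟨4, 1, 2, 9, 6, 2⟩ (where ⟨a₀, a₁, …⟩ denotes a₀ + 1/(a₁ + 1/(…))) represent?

1731/370

Use the convergent recurrence hₖ = aₖ·hₖ₋₁ + hₖ₋₂ (and likewise for the denominators kₖ):
a_0 = 4: 4/1
a_1 = 1: 5/1
a_2 = 2: 14/3
a_3 = 9: 131/28
a_4 = 6: 800/171
a_5 = 2: 1731/370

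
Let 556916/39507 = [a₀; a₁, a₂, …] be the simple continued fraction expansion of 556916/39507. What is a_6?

556916 = 14·39507 + 3818, so a_0 = 14
39507 = 10·3818 + 1327, so a_1 = 10
3818 = 2·1327 + 1164, so a_2 = 2
1327 = 1·1164 + 163, so a_3 = 1
1164 = 7·163 + 23, so a_4 = 7
163 = 7·23 + 2, so a_5 = 7
23 = 11·2 + 1, so a_6 = 11

11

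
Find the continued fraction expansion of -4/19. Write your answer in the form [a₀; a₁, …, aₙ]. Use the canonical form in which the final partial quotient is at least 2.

[-1; 1, 3, 1, 3]

-4 ÷ 19 → quotient -1, remainder 15
19 ÷ 15 → quotient 1, remainder 4
15 ÷ 4 → quotient 3, remainder 3
4 ÷ 3 → quotient 1, remainder 1
3 ÷ 1 → quotient 3, remainder 0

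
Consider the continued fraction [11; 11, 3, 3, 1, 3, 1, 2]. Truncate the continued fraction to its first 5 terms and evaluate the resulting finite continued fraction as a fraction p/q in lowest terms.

1630/147

Work from the innermost term outward:
Start with 1.
3 + 1/(1/1) = 3 + 1/1 = 4/1
3 + 1/(4/1) = 3 + 1/4 = 13/4
11 + 1/(13/4) = 11 + 4/13 = 147/13
11 + 1/(147/13) = 11 + 13/147 = 1630/147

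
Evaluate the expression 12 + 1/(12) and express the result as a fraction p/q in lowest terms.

145/12

Collapse the nested fraction from the inside out:
Start with 12.
12 + 1/(12/1) = 12 + 1/12 = 145/12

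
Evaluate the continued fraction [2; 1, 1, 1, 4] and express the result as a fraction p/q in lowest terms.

37/14

Start with 4.
1 + 1/(4/1) = 1 + 1/4 = 5/4
1 + 1/(5/4) = 1 + 4/5 = 9/5
1 + 1/(9/5) = 1 + 5/9 = 14/9
2 + 1/(14/9) = 2 + 9/14 = 37/14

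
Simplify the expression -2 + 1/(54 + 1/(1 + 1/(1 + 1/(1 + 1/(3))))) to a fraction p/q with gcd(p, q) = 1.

a_0 = -2: -2/1
a_1 = 54: -107/54
a_2 = 1: -109/55
a_3 = 1: -216/109
a_4 = 1: -325/164
a_5 = 3: -1191/601

-1191/601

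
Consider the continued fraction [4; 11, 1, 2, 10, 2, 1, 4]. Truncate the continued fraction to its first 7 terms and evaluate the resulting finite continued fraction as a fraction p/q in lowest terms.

Start with 1.
2 + 1/(1/1) = 2 + 1/1 = 3/1
10 + 1/(3/1) = 10 + 1/3 = 31/3
2 + 1/(31/3) = 2 + 3/31 = 65/31
1 + 1/(65/31) = 1 + 31/65 = 96/65
11 + 1/(96/65) = 11 + 65/96 = 1121/96
4 + 1/(1121/96) = 4 + 96/1121 = 4580/1121

4580/1121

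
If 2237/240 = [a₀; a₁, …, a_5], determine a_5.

2237 ÷ 240 → quotient 9, remainder 77
240 ÷ 77 → quotient 3, remainder 9
77 ÷ 9 → quotient 8, remainder 5
9 ÷ 5 → quotient 1, remainder 4
5 ÷ 4 → quotient 1, remainder 1
4 ÷ 1 → quotient 4, remainder 0

4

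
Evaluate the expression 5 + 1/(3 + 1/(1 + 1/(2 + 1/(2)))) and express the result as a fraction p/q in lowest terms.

Use the convergent recurrence hₖ = aₖ·hₖ₋₁ + hₖ₋₂ (and likewise for the denominators kₖ):
a_0 = 5: 5/1
a_1 = 3: 16/3
a_2 = 1: 21/4
a_3 = 2: 58/11
a_4 = 2: 137/26

137/26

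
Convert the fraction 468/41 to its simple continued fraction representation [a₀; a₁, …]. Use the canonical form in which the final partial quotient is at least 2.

Repeatedly divide and take the remainder:
468 = 11·41 + 17, so a_0 = 11
41 = 2·17 + 7, so a_1 = 2
17 = 2·7 + 3, so a_2 = 2
7 = 2·3 + 1, so a_3 = 2
3 = 3·1 + 0, so a_4 = 3

[11; 2, 2, 2, 3]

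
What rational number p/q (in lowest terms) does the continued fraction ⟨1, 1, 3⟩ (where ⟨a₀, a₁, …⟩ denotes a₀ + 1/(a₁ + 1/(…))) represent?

Start with 3.
1 + 1/(3/1) = 1 + 1/3 = 4/3
1 + 1/(4/3) = 1 + 3/4 = 7/4

7/4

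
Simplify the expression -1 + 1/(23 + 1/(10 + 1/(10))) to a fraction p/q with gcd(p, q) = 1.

Start with 10.
10 + 1/(10/1) = 10 + 1/10 = 101/10
23 + 1/(101/10) = 23 + 10/101 = 2333/101
-1 + 1/(2333/101) = -1 + 101/2333 = -2232/2333

-2232/2333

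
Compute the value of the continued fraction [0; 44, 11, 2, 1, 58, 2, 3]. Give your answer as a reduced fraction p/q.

Start with 3.
2 + 1/(3/1) = 2 + 1/3 = 7/3
58 + 1/(7/3) = 58 + 3/7 = 409/7
1 + 1/(409/7) = 1 + 7/409 = 416/409
2 + 1/(416/409) = 2 + 409/416 = 1241/416
11 + 1/(1241/416) = 11 + 416/1241 = 14067/1241
44 + 1/(14067/1241) = 44 + 1241/14067 = 620189/14067
0 + 1/(620189/14067) = 0 + 14067/620189 = 14067/620189

14067/620189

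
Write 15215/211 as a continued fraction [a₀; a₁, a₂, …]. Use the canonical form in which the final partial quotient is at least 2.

⌊15215/211⌋ = 72, remainder 23
⌊211/23⌋ = 9, remainder 4
⌊23/4⌋ = 5, remainder 3
⌊4/3⌋ = 1, remainder 1
⌊3/1⌋ = 3, remainder 0

[72; 9, 5, 1, 3]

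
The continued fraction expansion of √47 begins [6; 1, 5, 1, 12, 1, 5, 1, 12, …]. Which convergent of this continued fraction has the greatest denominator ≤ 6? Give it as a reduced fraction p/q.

a_0 = 6: 6/1  (≤ bound)
a_1 = 1: 7/1  (≤ bound)
a_2 = 5: 41/6  (≤ bound)
a_3 = 1: 48/7  (> 6, stop)

41/6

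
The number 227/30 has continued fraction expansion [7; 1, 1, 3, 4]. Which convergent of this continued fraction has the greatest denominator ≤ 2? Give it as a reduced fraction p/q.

15/2

a_0 = 7: 7/1  (≤ bound)
a_1 = 1: 8/1  (≤ bound)
a_2 = 1: 15/2  (≤ bound)
a_3 = 3: 53/7  (> 2, stop)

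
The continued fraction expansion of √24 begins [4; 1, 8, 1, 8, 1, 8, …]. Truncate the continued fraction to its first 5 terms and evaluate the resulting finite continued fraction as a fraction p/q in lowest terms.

436/89

Collapse the nested fraction from the inside out:
Start with 8.
1 + 1/(8/1) = 1 + 1/8 = 9/8
8 + 1/(9/8) = 8 + 8/9 = 80/9
1 + 1/(80/9) = 1 + 9/80 = 89/80
4 + 1/(89/80) = 4 + 80/89 = 436/89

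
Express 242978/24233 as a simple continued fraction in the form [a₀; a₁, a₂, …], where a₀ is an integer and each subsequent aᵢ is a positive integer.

242978 ÷ 24233 → quotient 10, remainder 648
24233 ÷ 648 → quotient 37, remainder 257
648 ÷ 257 → quotient 2, remainder 134
257 ÷ 134 → quotient 1, remainder 123
134 ÷ 123 → quotient 1, remainder 11
123 ÷ 11 → quotient 11, remainder 2
11 ÷ 2 → quotient 5, remainder 1
2 ÷ 1 → quotient 2, remainder 0

[10; 37, 2, 1, 1, 11, 5, 2]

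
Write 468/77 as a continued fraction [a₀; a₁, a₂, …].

468 ÷ 77 → quotient 6, remainder 6
77 ÷ 6 → quotient 12, remainder 5
6 ÷ 5 → quotient 1, remainder 1
5 ÷ 1 → quotient 5, remainder 0

[6; 12, 1, 5]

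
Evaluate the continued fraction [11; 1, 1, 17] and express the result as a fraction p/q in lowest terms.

Work from the innermost term outward:
Start with 17.
1 + 1/(17/1) = 1 + 1/17 = 18/17
1 + 1/(18/17) = 1 + 17/18 = 35/18
11 + 1/(35/18) = 11 + 18/35 = 403/35

403/35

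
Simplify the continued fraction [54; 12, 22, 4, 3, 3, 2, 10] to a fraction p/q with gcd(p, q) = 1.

14960716/276625

Build up convergents one term at a time:
a_0 = 54: 54/1
a_1 = 12: 649/12
a_2 = 22: 14332/265
a_3 = 4: 57977/1072
a_4 = 3: 188263/3481
a_5 = 3: 622766/11515
a_6 = 2: 1433795/26511
a_7 = 10: 14960716/276625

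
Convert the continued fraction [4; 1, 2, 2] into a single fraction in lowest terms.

a_0 = 4: 4/1
a_1 = 1: 5/1
a_2 = 2: 14/3
a_3 = 2: 33/7

33/7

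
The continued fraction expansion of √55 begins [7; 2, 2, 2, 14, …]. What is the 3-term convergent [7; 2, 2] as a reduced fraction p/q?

Start with 2.
2 + 1/(2/1) = 2 + 1/2 = 5/2
7 + 1/(5/2) = 7 + 2/5 = 37/5

37/5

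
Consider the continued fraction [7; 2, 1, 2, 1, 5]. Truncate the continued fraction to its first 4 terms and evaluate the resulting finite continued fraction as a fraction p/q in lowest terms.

59/8

Start with 2.
1 + 1/(2/1) = 1 + 1/2 = 3/2
2 + 1/(3/2) = 2 + 2/3 = 8/3
7 + 1/(8/3) = 7 + 3/8 = 59/8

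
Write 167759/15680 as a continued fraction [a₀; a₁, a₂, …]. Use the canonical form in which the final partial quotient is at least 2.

[10; 1, 2, 3, 8, 1, 12, 13]

Run the Euclidean algorithm, recording each quotient:
167759 = 10·15680 + 10959, so a_0 = 10
15680 = 1·10959 + 4721, so a_1 = 1
10959 = 2·4721 + 1517, so a_2 = 2
4721 = 3·1517 + 170, so a_3 = 3
1517 = 8·170 + 157, so a_4 = 8
170 = 1·157 + 13, so a_5 = 1
157 = 12·13 + 1, so a_6 = 12
13 = 13·1 + 0, so a_7 = 13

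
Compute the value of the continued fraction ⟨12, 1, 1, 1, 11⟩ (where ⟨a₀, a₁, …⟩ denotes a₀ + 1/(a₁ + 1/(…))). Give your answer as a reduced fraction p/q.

Start with 11.
1 + 1/(11/1) = 1 + 1/11 = 12/11
1 + 1/(12/11) = 1 + 11/12 = 23/12
1 + 1/(23/12) = 1 + 12/23 = 35/23
12 + 1/(35/23) = 12 + 23/35 = 443/35

443/35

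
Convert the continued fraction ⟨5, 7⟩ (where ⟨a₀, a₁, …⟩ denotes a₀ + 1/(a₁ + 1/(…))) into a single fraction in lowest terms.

Use the convergent recurrence hₖ = aₖ·hₖ₋₁ + hₖ₋₂ (and likewise for the denominators kₖ):
a_0 = 5: 5/1
a_1 = 7: 36/7

36/7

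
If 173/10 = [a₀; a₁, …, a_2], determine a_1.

3

Run the Euclidean algorithm, recording each quotient:
173 ÷ 10 → quotient 17, remainder 3
10 ÷ 3 → quotient 3, remainder 1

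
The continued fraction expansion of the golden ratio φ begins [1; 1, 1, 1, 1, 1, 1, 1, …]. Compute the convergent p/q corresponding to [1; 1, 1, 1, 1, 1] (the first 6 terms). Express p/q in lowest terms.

13/8

Work from the innermost term outward:
Start with 1.
1 + 1/(1/1) = 1 + 1/1 = 2/1
1 + 1/(2/1) = 1 + 1/2 = 3/2
1 + 1/(3/2) = 1 + 2/3 = 5/3
1 + 1/(5/3) = 1 + 3/5 = 8/5
1 + 1/(8/5) = 1 + 5/8 = 13/8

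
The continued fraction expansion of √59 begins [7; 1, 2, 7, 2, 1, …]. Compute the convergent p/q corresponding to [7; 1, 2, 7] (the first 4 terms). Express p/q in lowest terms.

169/22

Collapse the nested fraction from the inside out:
Start with 7.
2 + 1/(7/1) = 2 + 1/7 = 15/7
1 + 1/(15/7) = 1 + 7/15 = 22/15
7 + 1/(22/15) = 7 + 15/22 = 169/22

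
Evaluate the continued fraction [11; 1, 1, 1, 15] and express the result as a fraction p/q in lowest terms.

548/47

Collapse the nested fraction from the inside out:
Start with 15.
1 + 1/(15/1) = 1 + 1/15 = 16/15
1 + 1/(16/15) = 1 + 15/16 = 31/16
1 + 1/(31/16) = 1 + 16/31 = 47/31
11 + 1/(47/31) = 11 + 31/47 = 548/47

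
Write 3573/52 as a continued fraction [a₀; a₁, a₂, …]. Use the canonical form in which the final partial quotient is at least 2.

⌊3573/52⌋ = 68, remainder 37
⌊52/37⌋ = 1, remainder 15
⌊37/15⌋ = 2, remainder 7
⌊15/7⌋ = 2, remainder 1
⌊7/1⌋ = 7, remainder 0

[68; 1, 2, 2, 7]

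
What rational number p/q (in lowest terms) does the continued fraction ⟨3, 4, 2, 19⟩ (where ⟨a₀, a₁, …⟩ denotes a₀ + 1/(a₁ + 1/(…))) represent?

Start with 19.
2 + 1/(19/1) = 2 + 1/19 = 39/19
4 + 1/(39/19) = 4 + 19/39 = 175/39
3 + 1/(175/39) = 3 + 39/175 = 564/175

564/175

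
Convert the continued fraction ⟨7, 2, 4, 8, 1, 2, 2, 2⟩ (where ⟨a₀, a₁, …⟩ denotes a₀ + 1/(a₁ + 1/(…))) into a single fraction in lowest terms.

Start with 2.
2 + 1/(2/1) = 2 + 1/2 = 5/2
2 + 1/(5/2) = 2 + 2/5 = 12/5
1 + 1/(12/5) = 1 + 5/12 = 17/12
8 + 1/(17/12) = 8 + 12/17 = 148/17
4 + 1/(148/17) = 4 + 17/148 = 609/148
2 + 1/(609/148) = 2 + 148/609 = 1366/609
7 + 1/(1366/609) = 7 + 609/1366 = 10171/1366

10171/1366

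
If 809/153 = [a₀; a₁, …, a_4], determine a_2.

⌊809/153⌋ = 5, remainder 44
⌊153/44⌋ = 3, remainder 21
⌊44/21⌋ = 2, remainder 2

2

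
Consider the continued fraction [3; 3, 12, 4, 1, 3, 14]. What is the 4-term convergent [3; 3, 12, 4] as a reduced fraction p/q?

Use the convergent recurrence hₖ = aₖ·hₖ₋₁ + hₖ₋₂ (and likewise for the denominators kₖ):
a_0 = 3: 3/1
a_1 = 3: 10/3
a_2 = 12: 123/37
a_3 = 4: 502/151

502/151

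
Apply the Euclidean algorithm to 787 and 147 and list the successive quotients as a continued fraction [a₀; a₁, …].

[5; 2, 1, 4, 1, 3, 2]

⌊787/147⌋ = 5, remainder 52
⌊147/52⌋ = 2, remainder 43
⌊52/43⌋ = 1, remainder 9
⌊43/9⌋ = 4, remainder 7
⌊9/7⌋ = 1, remainder 2
⌊7/2⌋ = 3, remainder 1
⌊2/1⌋ = 2, remainder 0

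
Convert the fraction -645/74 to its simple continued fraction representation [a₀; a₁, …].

Repeatedly divide and take the remainder:
⌊-645/74⌋ = -9, remainder 21
⌊74/21⌋ = 3, remainder 11
⌊21/11⌋ = 1, remainder 10
⌊11/10⌋ = 1, remainder 1
⌊10/1⌋ = 10, remainder 0

[-9; 3, 1, 1, 10]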